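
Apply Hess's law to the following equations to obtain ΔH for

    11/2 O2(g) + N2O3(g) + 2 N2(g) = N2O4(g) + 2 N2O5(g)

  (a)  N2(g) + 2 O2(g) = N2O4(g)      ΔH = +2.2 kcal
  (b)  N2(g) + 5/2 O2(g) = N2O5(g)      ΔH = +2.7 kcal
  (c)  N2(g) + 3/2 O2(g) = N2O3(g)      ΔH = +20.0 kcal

(a) as written: +2.2 kcal
(b) × 2: (2)·(+2.7) = +5.4 kcal
(c) reversed: -20.0 kcal
Since enthalpy is a state function, ΔH = (1)·(+2.2) + (2)·(+2.7) + (-1)·(+20.0) = -12.4 kcal

ΔH = -12.4 kcal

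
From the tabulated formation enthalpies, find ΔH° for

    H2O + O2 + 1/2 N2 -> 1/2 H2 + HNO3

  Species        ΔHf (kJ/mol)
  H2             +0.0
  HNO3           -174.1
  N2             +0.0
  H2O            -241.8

ΔH° = 67.7 kJ/mol

ΔH°rxn = Σ nΔHf°(products) − Σ nΔHf°(reactants).
Products: 1/2·(+0.0) + 1·(-174.1) = -174.1
Reactants: 1·(-241.8) + 1·(+0.0) + 1/2·(+0.0) = -241.8
ΔH° = (-174.1) − (-241.8) = 67.7 kJ/mol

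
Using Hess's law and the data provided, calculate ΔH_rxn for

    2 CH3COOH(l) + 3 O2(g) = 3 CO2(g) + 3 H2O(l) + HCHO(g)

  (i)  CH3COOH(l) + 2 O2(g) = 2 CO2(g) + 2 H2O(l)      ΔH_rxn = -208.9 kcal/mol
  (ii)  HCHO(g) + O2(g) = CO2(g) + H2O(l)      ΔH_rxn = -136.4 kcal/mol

(i) × 2: (2)·(-208.9) = -417.8 kcal/mol
(ii) reversed: +136.4 kcal/mol
By Hess's law, ΔH_rxn = (-417.8) + (+136.4) = -281.4 kcal/mol

ΔH_rxn = -281.4 kcal/mol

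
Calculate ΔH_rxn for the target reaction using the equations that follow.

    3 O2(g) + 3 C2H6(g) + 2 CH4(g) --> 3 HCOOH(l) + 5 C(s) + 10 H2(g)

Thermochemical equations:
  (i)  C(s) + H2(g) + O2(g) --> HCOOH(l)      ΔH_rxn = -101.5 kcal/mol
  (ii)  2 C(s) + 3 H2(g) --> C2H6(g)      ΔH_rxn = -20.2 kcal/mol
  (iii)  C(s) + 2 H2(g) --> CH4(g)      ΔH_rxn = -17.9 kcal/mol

(i) × 3 (scale by 3 for the 3 HCOOH(l)): (3)·(-101.5) = -304.5 kcal/mol
(ii) reversed and × 3 (reverse to put C2H6(g) on the reactant side; ×3 to match 3 C2H6(g) in the target): (-3)·(-20.2) = +60.6 kcal/mol
(iii) reversed and × 2 (reverse to put CH4(g) on the reactant side; scale by 2 for the 2 CH4(g)): (-2)·(-17.9) = +35.8 kcal/mol
Since enthalpy is a state function, ΔH_rxn = (3)·(-101.5) + (-3)·(-20.2) + (-2)·(-17.9) = -208.1 kcal/mol

ΔH_rxn = -208.1 kcal/mol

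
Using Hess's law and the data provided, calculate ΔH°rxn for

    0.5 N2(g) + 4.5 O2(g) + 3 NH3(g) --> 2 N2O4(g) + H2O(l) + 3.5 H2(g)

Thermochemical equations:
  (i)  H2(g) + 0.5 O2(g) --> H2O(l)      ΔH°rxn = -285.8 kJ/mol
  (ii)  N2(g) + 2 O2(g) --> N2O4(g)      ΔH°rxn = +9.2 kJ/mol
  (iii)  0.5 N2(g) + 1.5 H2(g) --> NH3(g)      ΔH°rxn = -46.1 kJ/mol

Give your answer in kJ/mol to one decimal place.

(i) as written: -285.8 kJ/mol
(ii) × 2: (2)·(+9.2) = +18.4 kJ/mol
(iii) reversed and × 3: (-3)·(-46.1) = +138.3 kJ/mol
Summing the manipulated equations, ΔH°rxn = (1)·(-285.8) + (2)·(+9.2) + (-3)·(-46.1) = -129.1 kJ/mol

ΔH°rxn = -129.1 kJ/mol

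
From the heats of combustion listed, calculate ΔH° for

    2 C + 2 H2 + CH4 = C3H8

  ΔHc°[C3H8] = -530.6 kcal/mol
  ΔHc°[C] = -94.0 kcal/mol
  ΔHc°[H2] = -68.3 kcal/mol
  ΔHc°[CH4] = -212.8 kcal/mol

ΔH° = -6.8 kcal/mol

Using ΔH = Σ nΔHc°(reactants) − Σ nΔHc°(products):
= [2·(-94.0) + 2·(-68.3) + 1·(-212.8)] − [1·(-530.6)]
= -6.8 kcal/mol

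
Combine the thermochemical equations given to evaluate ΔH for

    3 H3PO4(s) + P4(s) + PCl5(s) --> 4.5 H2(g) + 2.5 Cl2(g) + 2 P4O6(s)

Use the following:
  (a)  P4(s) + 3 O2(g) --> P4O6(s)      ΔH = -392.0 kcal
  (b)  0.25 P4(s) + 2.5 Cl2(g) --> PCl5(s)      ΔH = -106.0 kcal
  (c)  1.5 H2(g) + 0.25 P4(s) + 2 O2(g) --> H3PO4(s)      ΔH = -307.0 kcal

(a) × 2: (2)·(-392.0) = -784.0 kcal
(b) reversed: +106.0 kcal
(c) reversed and × 3: (-3)·(-307.0) = +921.0 kcal
Combining the equations, ΔH = (2)·(-392.0) + (-1)·(-106.0) + (-3)·(-307.0) = 243.0 kcal

ΔH = 243.0 kcal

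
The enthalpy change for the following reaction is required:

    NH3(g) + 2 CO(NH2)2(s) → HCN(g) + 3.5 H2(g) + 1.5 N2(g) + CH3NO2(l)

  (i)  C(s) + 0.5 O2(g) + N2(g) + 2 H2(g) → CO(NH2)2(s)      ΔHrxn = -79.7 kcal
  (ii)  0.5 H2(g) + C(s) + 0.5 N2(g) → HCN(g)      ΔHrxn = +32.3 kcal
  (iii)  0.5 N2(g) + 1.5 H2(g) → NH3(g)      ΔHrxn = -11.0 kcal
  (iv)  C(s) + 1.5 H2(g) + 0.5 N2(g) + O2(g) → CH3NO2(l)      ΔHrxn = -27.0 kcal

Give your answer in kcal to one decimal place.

ΔHrxn = 175.7 kcal

(i) reversed and × 2 (reverse to put CO(NH2)2(s) on the reactant side; ×2 to match 2 CO(NH2)2(s) in the target): (-2)·(-79.7) = +159.4 kcal
(ii) as written (HCN(g) already on the product side): +32.3 kcal
(iii) reversed (NH3(g) must end up as a reactant): +11.0 kcal
(iv) as written (CH3NO2(l) already on the product side): -27.0 kcal
ΔHrxn = (-2)·(-79.7) + (1)·(+32.3) + (-1)·(-11.0) + (1)·(-27.0) = 175.7 kcal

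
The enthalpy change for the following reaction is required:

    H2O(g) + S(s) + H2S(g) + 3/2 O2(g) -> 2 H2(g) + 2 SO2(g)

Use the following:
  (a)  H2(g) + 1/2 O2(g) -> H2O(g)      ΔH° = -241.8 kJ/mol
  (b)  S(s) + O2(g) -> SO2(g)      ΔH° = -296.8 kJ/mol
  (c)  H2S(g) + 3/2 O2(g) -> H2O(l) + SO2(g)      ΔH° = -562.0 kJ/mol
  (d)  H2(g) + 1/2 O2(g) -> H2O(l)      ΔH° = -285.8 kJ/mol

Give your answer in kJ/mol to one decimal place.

ΔH° = -331.2 kJ/mol

(a) reversed (reverse to put H2O(g) on the reactant side): +241.8 kJ/mol
(b) as written (S(s) already on the reactant side): -296.8 kJ/mol
(c) as written (H2S(g) already on the reactant side): -562.0 kJ/mol
(d) reversed: +285.8 kJ/mol
Summing the manipulated equations, ΔH° = (-1)·(-241.8) + (1)·(-296.8) + (1)·(-562.0) + (-1)·(-285.8) = -331.2 kJ/mol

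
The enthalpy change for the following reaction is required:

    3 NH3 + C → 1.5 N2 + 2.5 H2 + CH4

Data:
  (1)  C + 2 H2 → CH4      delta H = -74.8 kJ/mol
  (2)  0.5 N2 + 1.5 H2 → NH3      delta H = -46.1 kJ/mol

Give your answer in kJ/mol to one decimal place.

delta H = 63.5 kJ/mol

(1) as written: -74.8 kJ/mol
(2) reversed and × 3: (-3)·(-46.1) = +138.3 kJ/mol
Combining the equations, delta H = (-74.8) + (+138.3) = 63.5 kJ/mol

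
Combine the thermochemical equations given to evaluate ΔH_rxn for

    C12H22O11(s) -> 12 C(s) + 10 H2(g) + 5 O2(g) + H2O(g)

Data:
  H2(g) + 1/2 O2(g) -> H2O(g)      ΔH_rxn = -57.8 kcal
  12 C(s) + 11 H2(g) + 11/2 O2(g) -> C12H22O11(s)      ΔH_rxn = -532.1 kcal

ΔH_rxn = 474.3 kcal

equation 1 as written: -57.8 kcal
equation 2 reversed: +532.1 kcal
Combining the equations, ΔH_rxn = (-57.8) + (+532.1) = 474.3 kcal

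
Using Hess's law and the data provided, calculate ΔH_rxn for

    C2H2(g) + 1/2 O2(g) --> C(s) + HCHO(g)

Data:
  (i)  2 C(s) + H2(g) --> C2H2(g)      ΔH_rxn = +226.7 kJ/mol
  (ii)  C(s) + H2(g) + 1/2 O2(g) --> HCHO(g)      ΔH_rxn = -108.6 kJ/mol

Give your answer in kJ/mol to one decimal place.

(i) reversed: -226.7 kJ/mol
(ii) as written: -108.6 kJ/mol
Since enthalpy is a state function, ΔH_rxn = (-1)·(+226.7) + (1)·(-108.6) = -335.3 kJ/mol

ΔH_rxn = -335.3 kJ/mol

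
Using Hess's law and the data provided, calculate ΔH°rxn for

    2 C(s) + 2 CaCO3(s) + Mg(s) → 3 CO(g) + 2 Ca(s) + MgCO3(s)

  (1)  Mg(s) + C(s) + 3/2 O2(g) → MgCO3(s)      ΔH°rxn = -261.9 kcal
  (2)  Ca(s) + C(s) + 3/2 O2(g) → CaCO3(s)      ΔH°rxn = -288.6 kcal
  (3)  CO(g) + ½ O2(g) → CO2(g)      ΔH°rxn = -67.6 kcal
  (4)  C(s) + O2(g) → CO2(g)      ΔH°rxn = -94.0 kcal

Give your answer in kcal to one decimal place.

ΔH°rxn = 236.1 kcal

(1) as written: -261.9 kcal
(2) reversed and × 2: (-2)·(-288.6) = +577.2 kcal
(3) reversed and × 3: (-3)·(-67.6) = +202.8 kcal
(4) × 3: (3)·(-94.0) = -282.0 kcal
Summing the manipulated equations, ΔH°rxn = (1)·(-261.9) + (-2)·(-288.6) + (-3)·(-67.6) + (3)·(-94.0) = 236.1 kcal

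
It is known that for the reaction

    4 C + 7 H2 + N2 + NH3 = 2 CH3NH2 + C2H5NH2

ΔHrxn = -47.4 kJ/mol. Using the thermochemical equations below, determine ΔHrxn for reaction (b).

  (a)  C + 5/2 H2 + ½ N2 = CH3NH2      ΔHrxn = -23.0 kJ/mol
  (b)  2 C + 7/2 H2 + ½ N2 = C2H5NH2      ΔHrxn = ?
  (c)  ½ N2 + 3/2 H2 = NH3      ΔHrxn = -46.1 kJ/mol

(a) × 2 (scale by 2 for the 2 CH3NH2): (2)·(-23.0) = -46.0 kJ/mol
(b) as written (C2H5NH2 already on the product side): contributes x
(c) reversed (reverse to put NH3 on the reactant side): +46.1 kJ/mol
-47.4 = (-46.0) + (+46.1) + x
x = (-47.4 − (+0.1)) / (1) = -47.5 kJ/mol

ΔHrxn = -47.5 kJ/mol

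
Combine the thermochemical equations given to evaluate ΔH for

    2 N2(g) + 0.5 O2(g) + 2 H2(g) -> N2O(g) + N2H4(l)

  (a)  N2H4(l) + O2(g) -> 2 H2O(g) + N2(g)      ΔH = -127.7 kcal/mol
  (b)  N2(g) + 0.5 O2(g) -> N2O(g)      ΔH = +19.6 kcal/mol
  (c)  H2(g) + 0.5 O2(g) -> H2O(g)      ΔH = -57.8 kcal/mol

ΔH = 31.7 kcal/mol

(a) reversed (reverse to put N2H4(l) on the product side): +127.7 kcal/mol
(b) as written (N2O(g) already on the product side): +19.6 kcal/mol
(c) × 2 (×2 to match 2 H2(g) in the target): (2)·(-57.8) = -115.6 kcal/mol
ΔH = (-1)·(-127.7) + (1)·(+19.6) + (2)·(-57.8) = 31.7 kcal/mol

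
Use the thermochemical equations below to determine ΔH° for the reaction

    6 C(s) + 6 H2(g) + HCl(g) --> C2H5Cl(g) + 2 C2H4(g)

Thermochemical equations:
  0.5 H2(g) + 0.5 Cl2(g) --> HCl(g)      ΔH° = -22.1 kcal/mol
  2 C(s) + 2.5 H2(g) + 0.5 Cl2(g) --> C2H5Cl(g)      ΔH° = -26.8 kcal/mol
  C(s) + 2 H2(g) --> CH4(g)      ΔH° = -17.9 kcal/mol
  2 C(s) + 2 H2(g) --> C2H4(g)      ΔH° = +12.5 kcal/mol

ΔH° = 20.3 kcal/mol

equation 1 reversed (HCl(g) must end up as a reactant): +22.1 kcal/mol
equation 2 as written (C2H5Cl(g) already on the product side): -26.8 kcal/mol
equation 3: not needed (CH4(g) appears nowhere else).
equation 4 × 2 (scale by 2 for the 2 C2H4(g)): (2)·(+12.5) = +25.0 kcal/mol
Summing the manipulated equations, ΔH° = (+22.1) + (-26.8) + (+25.0) = 20.3 kcal/mol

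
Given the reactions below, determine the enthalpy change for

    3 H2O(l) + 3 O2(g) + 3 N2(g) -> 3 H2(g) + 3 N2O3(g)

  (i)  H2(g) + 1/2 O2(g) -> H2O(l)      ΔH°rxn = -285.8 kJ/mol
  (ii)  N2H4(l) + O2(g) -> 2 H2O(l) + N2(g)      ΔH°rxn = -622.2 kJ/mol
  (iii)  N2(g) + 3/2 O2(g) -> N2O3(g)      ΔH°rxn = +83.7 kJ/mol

(i) reversed and × 3: (-3)·(-285.8) = +857.4 kJ/mol
(ii): not needed.
(iii) × 3: (3)·(+83.7) = +251.1 kJ/mol
Combining the equations, ΔH°rxn = (+857.4) + (+251.1) = 1108.5 kJ/mol

ΔH°rxn = 1108.5 kJ/mol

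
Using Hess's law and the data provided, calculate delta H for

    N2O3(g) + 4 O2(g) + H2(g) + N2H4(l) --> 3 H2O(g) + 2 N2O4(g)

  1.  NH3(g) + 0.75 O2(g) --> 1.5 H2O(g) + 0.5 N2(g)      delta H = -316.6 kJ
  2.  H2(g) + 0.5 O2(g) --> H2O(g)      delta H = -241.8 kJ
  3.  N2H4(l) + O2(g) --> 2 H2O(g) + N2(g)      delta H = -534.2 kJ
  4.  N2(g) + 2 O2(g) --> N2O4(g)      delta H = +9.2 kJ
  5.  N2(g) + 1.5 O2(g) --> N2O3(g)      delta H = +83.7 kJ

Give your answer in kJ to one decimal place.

eq. 1: not needed (NH3(g) appears nowhere else).
eq. 2 as written (H2(g) already on the reactant side): -241.8 kJ
eq. 3 as written (N2H4(l) already on the reactant side): -534.2 kJ
eq. 4 × 2 (scale by 2 for the 2 N2O4(g)): (2)·(+9.2) = +18.4 kJ
eq. 5 reversed (reverse to put N2O3(g) on the reactant side): -83.7 kJ
delta H = (-241.8) + (-534.2) + (+18.4) + (-83.7) = -841.3 kJ

delta H = -841.3 kJ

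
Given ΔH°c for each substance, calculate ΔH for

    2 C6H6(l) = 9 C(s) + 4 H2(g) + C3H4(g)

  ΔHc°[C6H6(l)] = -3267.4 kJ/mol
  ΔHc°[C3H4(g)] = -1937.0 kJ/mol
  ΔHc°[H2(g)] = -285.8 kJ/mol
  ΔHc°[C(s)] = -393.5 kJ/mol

Using ΔH = Σ nΔHc°(reactants) − Σ nΔHc°(products):
= [2·(-3267.4)] − [9·(-393.5) + 4·(-285.8) + 1·(-1937.0)]
= 86.9 kJ/mol

ΔH = 86.9 kJ/mol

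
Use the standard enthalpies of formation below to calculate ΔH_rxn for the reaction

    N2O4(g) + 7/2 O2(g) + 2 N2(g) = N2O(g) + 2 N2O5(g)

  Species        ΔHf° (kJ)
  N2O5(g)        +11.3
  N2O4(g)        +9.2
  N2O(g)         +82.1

ΔH_rxn = 95.5 kJ

Products: 1·(+82.1) + 2·(+11.3) = +104.7
Reactants: 1·(+9.2) + 7/2·(+0.0) + 2·(+0.0) = +9.2
ΔH_rxn = (+104.7) − (+9.2) = 95.5 kJ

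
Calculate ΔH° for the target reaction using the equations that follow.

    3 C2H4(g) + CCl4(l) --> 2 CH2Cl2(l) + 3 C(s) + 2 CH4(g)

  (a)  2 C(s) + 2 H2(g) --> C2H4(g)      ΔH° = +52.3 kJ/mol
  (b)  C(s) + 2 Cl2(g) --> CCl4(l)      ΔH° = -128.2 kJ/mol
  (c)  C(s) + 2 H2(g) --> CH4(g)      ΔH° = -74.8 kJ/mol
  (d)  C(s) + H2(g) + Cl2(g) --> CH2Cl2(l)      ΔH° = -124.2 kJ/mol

ΔH° = -426.7 kJ/mol

(a) reversed and × 3 (reverse to put C2H4(g) on the reactant side; ×3 to match 3 C2H4(g) in the target): (-3)·(+52.3) = -156.9 kJ/mol
(b) reversed (CCl4(l) must end up as a reactant): +128.2 kJ/mol
(c) × 2 (scale by 2 for the 2 CH4(g)): (2)·(-74.8) = -149.6 kJ/mol
(d) × 2 (scale by 2 for the 2 CH2Cl2(l)): (2)·(-124.2) = -248.4 kJ/mol
Since enthalpy is a state function, ΔH° = (-3)·(+52.3) + (-1)·(-128.2) + (2)·(-74.8) + (2)·(-124.2) = -426.7 kJ/mol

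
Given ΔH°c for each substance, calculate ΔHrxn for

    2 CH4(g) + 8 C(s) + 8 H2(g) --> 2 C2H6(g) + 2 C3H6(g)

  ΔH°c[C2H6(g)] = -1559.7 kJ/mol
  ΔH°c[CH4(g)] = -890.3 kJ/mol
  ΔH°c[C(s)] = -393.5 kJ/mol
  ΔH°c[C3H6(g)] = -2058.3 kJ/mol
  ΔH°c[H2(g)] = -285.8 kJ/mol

Using ΔH = Σ nΔHc°(reactants) − Σ nΔHc°(products):
= [2·(-890.3) + 8·(-393.5) + 8·(-285.8)] − [2·(-1559.7) + 2·(-2058.3)]
= 21.0 kJ/mol

ΔHrxn = 21.0 kJ/mol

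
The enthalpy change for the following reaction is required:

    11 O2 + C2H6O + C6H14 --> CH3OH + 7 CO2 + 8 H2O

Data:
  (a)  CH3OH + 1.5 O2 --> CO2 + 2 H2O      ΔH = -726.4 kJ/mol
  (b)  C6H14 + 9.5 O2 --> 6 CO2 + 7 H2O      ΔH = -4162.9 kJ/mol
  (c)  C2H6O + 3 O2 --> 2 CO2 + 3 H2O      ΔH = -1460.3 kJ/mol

ΔH = -4896.8 kJ/mol

(a) reversed: +726.4 kJ/mol
(b) as written: -4162.9 kJ/mol
(c) as written: -1460.3 kJ/mol
By Hess's law, ΔH = (+726.4) + (-4162.9) + (-1460.3) = -4896.8 kJ/mol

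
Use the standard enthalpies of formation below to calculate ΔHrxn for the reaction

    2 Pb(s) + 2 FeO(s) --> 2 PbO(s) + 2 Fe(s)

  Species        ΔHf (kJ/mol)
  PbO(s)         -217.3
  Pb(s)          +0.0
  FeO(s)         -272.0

ΔHrxn = 109.4 kJ/mol

Products: 2·(-217.3) + 2·(+0.0) = -434.6
Reactants: 2·(+0.0) + 2·(-272.0) = -544.0
ΔHrxn = (-434.6) − (-544.0) = 109.4 kJ/mol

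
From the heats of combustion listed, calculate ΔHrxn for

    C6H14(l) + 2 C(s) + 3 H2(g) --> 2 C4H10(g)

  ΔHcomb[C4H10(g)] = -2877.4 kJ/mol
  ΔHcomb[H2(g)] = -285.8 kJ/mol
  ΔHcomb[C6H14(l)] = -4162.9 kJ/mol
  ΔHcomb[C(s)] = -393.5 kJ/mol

Using ΔH = Σ nΔHc°(reactants) − Σ nΔHc°(products):
= [1·(-4162.9) + 2·(-393.5) + 3·(-285.8)] − [2·(-2877.4)]
= -52.5 kJ/mol

ΔHrxn = -52.5 kJ/mol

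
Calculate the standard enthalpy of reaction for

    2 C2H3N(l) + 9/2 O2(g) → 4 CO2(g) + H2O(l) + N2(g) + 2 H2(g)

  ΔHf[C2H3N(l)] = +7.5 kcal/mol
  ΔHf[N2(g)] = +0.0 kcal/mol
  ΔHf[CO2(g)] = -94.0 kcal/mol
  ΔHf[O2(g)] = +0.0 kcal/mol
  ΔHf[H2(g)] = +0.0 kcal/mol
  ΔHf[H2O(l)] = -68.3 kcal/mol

ΔHrxn = -459.3 kcal/mol

Products: 4·(-94.0) + 1·(-68.3) + 1·(+0.0) + 2·(+0.0) = -444.3
Reactants: 2·(+7.5) + 9/2·(+0.0) = +15.0
ΔHrxn = (-444.3) − (+15.0) = -459.3 kcal/mol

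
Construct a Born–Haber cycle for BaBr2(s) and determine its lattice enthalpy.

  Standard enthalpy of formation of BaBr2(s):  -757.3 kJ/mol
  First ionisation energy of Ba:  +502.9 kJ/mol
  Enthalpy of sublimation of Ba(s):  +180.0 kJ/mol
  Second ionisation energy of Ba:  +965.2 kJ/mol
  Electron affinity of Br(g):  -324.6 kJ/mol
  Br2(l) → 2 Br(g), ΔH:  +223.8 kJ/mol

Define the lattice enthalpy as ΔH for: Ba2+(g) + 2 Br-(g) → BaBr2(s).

ΔHf° = 1·ΔHsub + 1·(ΣIE) + 1·D(Br2) + 2·EA + U
-757.3 = 1·(+180.0) + 1·(+1468.1) + 1·(+223.8) + 2·(-324.6) + U
U = -757.3 − (+1222.7) = -1980.0 kJ/mol

U = -1980.0 kJ/mol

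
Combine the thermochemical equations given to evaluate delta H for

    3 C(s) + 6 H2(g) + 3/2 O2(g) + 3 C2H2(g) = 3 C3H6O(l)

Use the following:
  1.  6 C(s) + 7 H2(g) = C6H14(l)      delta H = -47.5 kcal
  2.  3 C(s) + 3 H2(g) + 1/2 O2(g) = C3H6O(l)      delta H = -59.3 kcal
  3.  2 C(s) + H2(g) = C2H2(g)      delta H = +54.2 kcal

delta H = -340.5 kcal

eq. 1: not needed (C6H14(l) appears nowhere else).
eq. 2 × 3 (scale by 3 for the 3 C3H6O(l)): (3)·(-59.3) = -177.9 kcal
eq. 3 reversed and × 3 (C2H2(g) must end up as a reactant; ×3 to match 3 C2H2(g) in the target): (-3)·(+54.2) = -162.6 kcal
By Hess's law, delta H = (-177.9) + (-162.6) = -340.5 kcal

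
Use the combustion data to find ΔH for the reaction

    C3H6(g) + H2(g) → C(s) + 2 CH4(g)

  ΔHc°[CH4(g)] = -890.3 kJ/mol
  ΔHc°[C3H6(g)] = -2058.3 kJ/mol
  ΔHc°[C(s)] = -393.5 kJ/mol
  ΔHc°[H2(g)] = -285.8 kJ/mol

ΔH = -170.0 kJ/mol

With combustion enthalpies, reactants minus products:
= [1·(-2058.3) + 1·(-285.8)] − [1·(-393.5) + 2·(-890.3)]
= -170.0 kJ/mol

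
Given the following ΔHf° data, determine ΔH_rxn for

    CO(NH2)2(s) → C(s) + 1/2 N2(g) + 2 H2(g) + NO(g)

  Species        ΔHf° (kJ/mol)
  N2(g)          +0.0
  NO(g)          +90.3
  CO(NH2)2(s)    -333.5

ΔH°rxn = Σ nΔHf°(products) − Σ nΔHf°(reactants).
Products: 1·(+0.0) + 1/2·(+0.0) + 2·(+0.0) + 1·(+90.3) = +90.3
Reactants: 1·(-333.5) = -333.5
ΔH_rxn = (+90.3) − (-333.5) = 423.8 kJ/mol

ΔH_rxn = 423.8 kJ/mol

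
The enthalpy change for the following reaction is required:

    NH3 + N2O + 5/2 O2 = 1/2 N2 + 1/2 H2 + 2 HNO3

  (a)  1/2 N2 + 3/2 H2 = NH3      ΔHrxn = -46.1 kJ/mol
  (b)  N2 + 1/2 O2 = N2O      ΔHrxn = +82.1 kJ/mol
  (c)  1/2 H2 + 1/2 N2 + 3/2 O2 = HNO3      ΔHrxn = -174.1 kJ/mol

(a) reversed (NH3 must end up as a reactant): +46.1 kJ/mol
(b) reversed (N2O must end up as a reactant): -82.1 kJ/mol
(c) × 2 (×2 to match 2 HNO3 in the target): (2)·(-174.1) = -348.2 kJ/mol
ΔHrxn = (-1)·(-46.1) + (-1)·(+82.1) + (2)·(-174.1) = -384.2 kJ/mol

ΔHrxn = -384.2 kJ/mol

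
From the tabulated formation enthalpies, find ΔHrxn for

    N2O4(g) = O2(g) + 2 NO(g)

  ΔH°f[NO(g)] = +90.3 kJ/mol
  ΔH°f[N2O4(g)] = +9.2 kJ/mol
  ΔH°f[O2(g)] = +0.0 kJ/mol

ΔHrxn = 171.4 kJ/mol

Products: 1·(+0.0) + 2·(+90.3) = +180.6
Reactants: 1·(+9.2) = +9.2
ΔHrxn = (+180.6) − (+9.2) = 171.4 kJ/mol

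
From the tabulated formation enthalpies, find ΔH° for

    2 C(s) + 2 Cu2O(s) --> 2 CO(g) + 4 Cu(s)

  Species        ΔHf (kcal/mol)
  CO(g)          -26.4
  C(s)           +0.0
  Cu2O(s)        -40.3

ΔH° = 27.8 kcal/mol

Products: 2·(-26.4) + 4·(+0.0) = -52.8
Reactants: 2·(+0.0) + 2·(-40.3) = -80.6
ΔH° = (-52.8) − (-80.6) = 27.8 kcal/mol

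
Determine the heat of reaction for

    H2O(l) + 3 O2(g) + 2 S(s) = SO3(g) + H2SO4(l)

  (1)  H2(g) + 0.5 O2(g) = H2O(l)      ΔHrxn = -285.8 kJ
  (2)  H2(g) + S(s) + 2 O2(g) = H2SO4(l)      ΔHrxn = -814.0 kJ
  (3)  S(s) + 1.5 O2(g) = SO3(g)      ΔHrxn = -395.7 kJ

ΔHrxn = -923.9 kJ

(1) reversed: +285.8 kJ
(2) as written: -814.0 kJ
(3) as written: -395.7 kJ
Combining the equations, ΔHrxn = (+285.8) + (-814.0) + (-395.7) = -923.9 kJ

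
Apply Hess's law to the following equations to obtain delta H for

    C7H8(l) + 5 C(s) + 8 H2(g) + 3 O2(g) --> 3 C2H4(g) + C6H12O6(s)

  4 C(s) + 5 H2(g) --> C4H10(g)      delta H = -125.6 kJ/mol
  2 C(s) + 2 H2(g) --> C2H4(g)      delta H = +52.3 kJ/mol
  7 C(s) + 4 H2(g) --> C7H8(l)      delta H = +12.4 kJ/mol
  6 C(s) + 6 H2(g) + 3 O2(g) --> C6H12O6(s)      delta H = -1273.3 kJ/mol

delta H = -1128.8 kJ/mol

equation 1: not needed.
equation 2 × 3: (3)·(+52.3) = +156.9 kJ/mol
equation 3 reversed: -12.4 kJ/mol
equation 4 as written: -1273.3 kJ/mol
Summing the manipulated equations, delta H = (3)·(+52.3) + (-1)·(+12.4) + (1)·(-1273.3) = -1128.8 kJ/mol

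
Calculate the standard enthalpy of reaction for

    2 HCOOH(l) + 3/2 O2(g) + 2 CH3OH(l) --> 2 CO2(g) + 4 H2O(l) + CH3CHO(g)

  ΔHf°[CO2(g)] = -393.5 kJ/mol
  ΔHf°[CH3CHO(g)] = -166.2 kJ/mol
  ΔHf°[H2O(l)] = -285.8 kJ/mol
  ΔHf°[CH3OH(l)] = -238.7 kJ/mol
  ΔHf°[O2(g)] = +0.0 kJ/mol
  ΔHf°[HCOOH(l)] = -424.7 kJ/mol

ΔHrxn = -769.6 kJ/mol

ΔH°rxn = Σ nΔHf°(products) − Σ nΔHf°(reactants).
Products: 2·(-393.5) + 4·(-285.8) + 1·(-166.2) = -2096.4
Reactants: 2·(-424.7) + 3/2·(+0.0) + 2·(-238.7) = -1326.8
ΔHrxn = (-2096.4) − (-1326.8) = -769.6 kJ/mol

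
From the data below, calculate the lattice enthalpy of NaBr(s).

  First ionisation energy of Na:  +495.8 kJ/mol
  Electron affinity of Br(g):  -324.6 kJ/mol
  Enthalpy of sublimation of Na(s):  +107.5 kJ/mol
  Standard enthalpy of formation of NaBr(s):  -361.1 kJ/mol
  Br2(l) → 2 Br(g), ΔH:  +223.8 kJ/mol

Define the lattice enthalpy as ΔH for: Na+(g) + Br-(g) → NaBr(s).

ΔHf° = 1·ΔHsub + 1·(ΣIE) + 1/2·D(Br2) + 1·EA + U
-361.1 = 1·(+107.5) + 1·(+495.8) + 1/2·(+223.8) + 1·(-324.6) + U
U = -361.1 − (+390.6) = -751.7 kJ/mol

U = -751.7 kJ/mol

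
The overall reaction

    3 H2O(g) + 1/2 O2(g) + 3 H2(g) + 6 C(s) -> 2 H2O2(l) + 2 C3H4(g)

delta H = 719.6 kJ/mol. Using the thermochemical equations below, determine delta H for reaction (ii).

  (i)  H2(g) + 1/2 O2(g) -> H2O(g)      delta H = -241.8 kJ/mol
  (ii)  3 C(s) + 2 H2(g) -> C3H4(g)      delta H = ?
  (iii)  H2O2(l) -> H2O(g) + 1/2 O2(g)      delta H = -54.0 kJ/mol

(i) reversed: +241.8 kJ/mol
(ii) × 2: contributes 2·x
(iii) reversed and × 2: (-2)·(-54.0) = +108.0 kJ/mol
+719.6 = (+241.8) + (+108.0) + 2·x
x = (+719.6 − (+349.8)) / (2) = 184.9 kJ/mol

delta H = 184.9 kJ/mol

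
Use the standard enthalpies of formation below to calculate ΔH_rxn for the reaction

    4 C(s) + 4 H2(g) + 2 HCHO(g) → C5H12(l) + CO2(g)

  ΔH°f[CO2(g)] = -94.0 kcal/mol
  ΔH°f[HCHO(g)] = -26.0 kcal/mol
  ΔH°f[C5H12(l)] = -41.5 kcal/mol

ΔH_rxn = -83.5 kcal/mol

Products: 1·(-41.5) + 1·(-94.0) = -135.5
Reactants: 4·(+0.0) + 4·(+0.0) + 2·(-26.0) = -52.0
ΔH_rxn = (-135.5) − (-52.0) = -83.5 kcal/mol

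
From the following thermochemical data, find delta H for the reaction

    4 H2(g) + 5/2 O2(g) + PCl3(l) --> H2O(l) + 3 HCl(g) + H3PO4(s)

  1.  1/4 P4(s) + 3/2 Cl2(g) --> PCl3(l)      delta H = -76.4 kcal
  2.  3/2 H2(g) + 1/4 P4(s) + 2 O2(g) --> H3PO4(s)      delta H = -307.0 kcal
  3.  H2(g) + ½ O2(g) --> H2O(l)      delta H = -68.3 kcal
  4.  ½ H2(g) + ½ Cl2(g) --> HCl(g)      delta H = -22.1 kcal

eq. 1 reversed: +76.4 kcal
eq. 2 as written: -307.0 kcal
eq. 3 as written: -68.3 kcal
eq. 4 × 3: (3)·(-22.1) = -66.3 kcal
delta H = (-1)·(-76.4) + (1)·(-307.0) + (1)·(-68.3) + (3)·(-22.1) = -365.2 kcal

delta H = -365.2 kcal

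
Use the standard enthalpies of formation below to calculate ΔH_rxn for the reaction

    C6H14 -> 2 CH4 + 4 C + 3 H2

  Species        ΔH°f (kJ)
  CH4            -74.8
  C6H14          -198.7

Products: 2·(-74.8) + 4·(+0.0) + 3·(+0.0) = -149.6
Reactants: 1·(-198.7) = -198.7
ΔH_rxn = (-149.6) − (-198.7) = 49.1 kJ

ΔH_rxn = 49.1 kJ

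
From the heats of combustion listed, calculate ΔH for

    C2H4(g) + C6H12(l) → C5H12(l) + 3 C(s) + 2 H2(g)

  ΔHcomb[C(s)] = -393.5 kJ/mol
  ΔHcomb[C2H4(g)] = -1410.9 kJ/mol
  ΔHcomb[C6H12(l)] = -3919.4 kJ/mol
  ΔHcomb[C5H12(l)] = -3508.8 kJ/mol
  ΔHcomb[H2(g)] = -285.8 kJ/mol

ΔH = -69.4 kJ/mol

Using ΔH = Σ nΔHc°(reactants) − Σ nΔHc°(products):
= [1·(-1410.9) + 1·(-3919.4)] − [1·(-3508.8) + 3·(-393.5) + 2·(-285.8)]
= -69.4 kJ/mol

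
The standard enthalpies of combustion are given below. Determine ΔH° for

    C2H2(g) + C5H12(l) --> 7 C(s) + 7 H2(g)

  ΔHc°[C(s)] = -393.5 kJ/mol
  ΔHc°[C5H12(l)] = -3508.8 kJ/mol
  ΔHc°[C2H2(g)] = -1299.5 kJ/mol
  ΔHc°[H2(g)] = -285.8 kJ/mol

ΔH° = -53.2 kJ/mol

Using ΔH = Σ nΔHc°(reactants) − Σ nΔHc°(products):
= [1·(-1299.5) + 1·(-3508.8)] − [7·(-393.5) + 7·(-285.8)]
= -53.2 kJ/mol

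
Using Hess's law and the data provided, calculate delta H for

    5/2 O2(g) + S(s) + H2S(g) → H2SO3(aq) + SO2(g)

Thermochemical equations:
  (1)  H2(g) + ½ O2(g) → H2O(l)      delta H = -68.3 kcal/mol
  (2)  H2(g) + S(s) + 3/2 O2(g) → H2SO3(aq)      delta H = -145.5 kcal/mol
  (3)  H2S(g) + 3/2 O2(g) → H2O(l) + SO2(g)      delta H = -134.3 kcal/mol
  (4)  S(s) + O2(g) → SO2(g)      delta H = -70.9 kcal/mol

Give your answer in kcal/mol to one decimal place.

delta H = -211.5 kcal/mol

(1) reversed: +68.3 kcal/mol
(2) as written (H2SO3(aq) already on the product side): -145.5 kcal/mol
(3) as written (H2S(g) already on the reactant side): -134.3 kcal/mol
(4): not needed.
delta H = (-1)·(-68.3) + (1)·(-145.5) + (1)·(-134.3) = -211.5 kcal/mol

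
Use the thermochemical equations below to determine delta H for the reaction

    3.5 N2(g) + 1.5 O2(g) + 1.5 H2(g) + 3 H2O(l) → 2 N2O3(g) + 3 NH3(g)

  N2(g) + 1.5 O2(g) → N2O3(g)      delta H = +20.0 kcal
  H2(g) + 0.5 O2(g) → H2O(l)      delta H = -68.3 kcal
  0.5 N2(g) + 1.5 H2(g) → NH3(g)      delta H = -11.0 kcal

delta H = 211.9 kcal

equation 1 × 2 (×2 to match 2 N2O3(g) in the target): (2)·(+20.0) = +40.0 kcal
equation 2 reversed and × 3 (H2O(l) must end up as a reactant; ×3 to match 3 H2O(l) in the target): (-3)·(-68.3) = +204.9 kcal
equation 3 × 3 (×3 to match 3 NH3(g) in the target): (3)·(-11.0) = -33.0 kcal
delta H = (2)·(+20.0) + (-3)·(-68.3) + (3)·(-11.0) = 211.9 kcal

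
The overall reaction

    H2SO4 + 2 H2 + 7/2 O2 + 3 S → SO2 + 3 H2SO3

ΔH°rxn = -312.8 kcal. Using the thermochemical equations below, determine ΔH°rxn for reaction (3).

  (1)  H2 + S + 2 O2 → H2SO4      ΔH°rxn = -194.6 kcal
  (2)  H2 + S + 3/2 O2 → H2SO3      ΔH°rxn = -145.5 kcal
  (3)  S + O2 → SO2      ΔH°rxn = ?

(1) reversed: +194.6 kcal
(2) × 3: (3)·(-145.5) = -436.5 kcal
(3) as written: contributes x
-312.8 = (+194.6) + (-436.5) + x
x = (-312.8 − (-241.9)) / (1) = -70.9 kcal

ΔH°rxn = -70.9 kcal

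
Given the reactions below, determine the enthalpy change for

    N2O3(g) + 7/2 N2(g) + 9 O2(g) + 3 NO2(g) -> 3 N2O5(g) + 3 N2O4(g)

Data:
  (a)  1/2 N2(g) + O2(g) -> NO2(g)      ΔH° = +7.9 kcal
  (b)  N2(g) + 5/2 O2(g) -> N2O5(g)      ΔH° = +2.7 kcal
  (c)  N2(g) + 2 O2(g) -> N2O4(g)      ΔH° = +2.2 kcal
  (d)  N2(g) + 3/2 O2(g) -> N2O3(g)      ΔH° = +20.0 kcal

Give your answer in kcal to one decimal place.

ΔH° = -29.0 kcal

(a) reversed and × 3: (-3)·(+7.9) = -23.7 kcal
(b) × 3: (3)·(+2.7) = +8.1 kcal
(c) × 3: (3)·(+2.2) = +6.6 kcal
(d) reversed: -20.0 kcal
ΔH° = (-23.7) + (+8.1) + (+6.6) + (-20.0) = -29.0 kcal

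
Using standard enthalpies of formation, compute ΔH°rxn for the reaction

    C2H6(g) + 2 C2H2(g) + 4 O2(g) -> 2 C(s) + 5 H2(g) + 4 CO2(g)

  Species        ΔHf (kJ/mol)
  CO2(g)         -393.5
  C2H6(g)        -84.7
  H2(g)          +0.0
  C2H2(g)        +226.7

ΔH°rxn = Σ nΔHf°(products) − Σ nΔHf°(reactants).
Products: 2·(+0.0) + 5·(+0.0) + 4·(-393.5) = -1574.0
Reactants: 1·(-84.7) + 2·(+226.7) + 4·(+0.0) = +368.7
ΔH°rxn = (-1574.0) − (+368.7) = -1942.7 kJ/mol

ΔH°rxn = -1942.7 kJ/mol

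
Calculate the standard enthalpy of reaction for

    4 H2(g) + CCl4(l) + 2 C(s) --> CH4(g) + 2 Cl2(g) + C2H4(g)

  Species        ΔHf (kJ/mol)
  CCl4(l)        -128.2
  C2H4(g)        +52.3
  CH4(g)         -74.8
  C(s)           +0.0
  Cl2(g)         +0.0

Products: 1·(-74.8) + 2·(+0.0) + 1·(+52.3) = -22.5
Reactants: 4·(+0.0) + 1·(-128.2) + 2·(+0.0) = -128.2
ΔH°rxn = (-22.5) − (-128.2) = 105.7 kJ/mol

ΔH°rxn = 105.7 kJ/mol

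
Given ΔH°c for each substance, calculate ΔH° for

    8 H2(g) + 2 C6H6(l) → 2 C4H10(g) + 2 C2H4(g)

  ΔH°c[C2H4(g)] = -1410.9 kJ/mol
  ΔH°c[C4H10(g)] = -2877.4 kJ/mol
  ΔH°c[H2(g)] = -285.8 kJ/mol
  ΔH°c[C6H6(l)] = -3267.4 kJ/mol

Using ΔH = Σ nΔHc°(reactants) − Σ nΔHc°(products):
= [8·(-285.8) + 2·(-3267.4)] − [2·(-2877.4) + 2·(-1410.9)]
= -244.6 kJ/mol

ΔH° = -244.6 kJ/mol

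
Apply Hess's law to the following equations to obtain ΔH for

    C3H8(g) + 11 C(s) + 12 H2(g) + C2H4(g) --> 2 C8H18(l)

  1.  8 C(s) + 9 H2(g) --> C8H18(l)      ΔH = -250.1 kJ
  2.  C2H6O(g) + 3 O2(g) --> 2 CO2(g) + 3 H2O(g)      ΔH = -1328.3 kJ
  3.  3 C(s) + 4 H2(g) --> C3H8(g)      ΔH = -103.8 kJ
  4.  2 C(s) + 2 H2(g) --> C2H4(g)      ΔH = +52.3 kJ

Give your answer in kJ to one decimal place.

ΔH = -448.7 kJ

eq. 1 × 2: (2)·(-250.1) = -500.2 kJ
eq. 2: not needed.
eq. 3 reversed: +103.8 kJ
eq. 4 reversed: -52.3 kJ
Since enthalpy is a state function, ΔH = (-500.2) + (+103.8) + (-52.3) = -448.7 kJ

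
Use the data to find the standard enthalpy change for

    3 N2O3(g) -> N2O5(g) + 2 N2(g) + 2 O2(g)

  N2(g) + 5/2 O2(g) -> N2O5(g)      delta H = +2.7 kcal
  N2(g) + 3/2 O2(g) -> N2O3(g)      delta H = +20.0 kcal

delta H = -57.3 kcal

equation 1 as written: +2.7 kcal
equation 2 reversed and × 3: (-3)·(+20.0) = -60.0 kcal
delta H = (1)·(+2.7) + (-3)·(+20.0) = -57.3 kcal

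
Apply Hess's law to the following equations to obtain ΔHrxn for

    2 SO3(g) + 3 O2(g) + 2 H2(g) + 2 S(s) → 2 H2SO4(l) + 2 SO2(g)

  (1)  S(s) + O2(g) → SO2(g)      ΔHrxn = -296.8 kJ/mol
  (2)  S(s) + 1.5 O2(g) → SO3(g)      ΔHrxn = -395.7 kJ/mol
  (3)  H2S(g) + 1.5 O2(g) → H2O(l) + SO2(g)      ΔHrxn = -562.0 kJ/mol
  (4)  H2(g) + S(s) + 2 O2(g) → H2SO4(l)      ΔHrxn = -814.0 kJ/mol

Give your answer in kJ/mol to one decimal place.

ΔHrxn = -1430.2 kJ/mol

(1) × 2: (2)·(-296.8) = -593.6 kJ/mol
(2) reversed and × 2 (reverse to put SO3(g) on the reactant side; scale by 2 for the 2 SO3(g)): (-2)·(-395.7) = +791.4 kJ/mol
(3): not needed (H2S(g) appears nowhere else).
(4) × 2 (×2 to match 2 H2SO4(l) in the target): (2)·(-814.0) = -1628.0 kJ/mol
Since enthalpy is a state function, ΔHrxn = (-593.6) + (+791.4) + (-1628.0) = -1430.2 kJ/mol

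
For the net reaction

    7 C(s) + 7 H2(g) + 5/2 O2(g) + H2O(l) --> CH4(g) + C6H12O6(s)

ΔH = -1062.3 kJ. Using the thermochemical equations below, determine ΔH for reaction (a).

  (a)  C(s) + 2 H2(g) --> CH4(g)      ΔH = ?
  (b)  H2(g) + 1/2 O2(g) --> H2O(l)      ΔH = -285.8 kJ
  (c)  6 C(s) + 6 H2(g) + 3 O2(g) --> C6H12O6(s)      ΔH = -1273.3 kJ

ΔH = -74.8 kJ

(a) as written (CH4(g) already on the product side): contributes x
(b) reversed (H2O(l) must end up as a reactant): +285.8 kJ
(c) as written (C6H12O6(s) already on the product side): -1273.3 kJ
-1062.3 = (+285.8) + (-1273.3) + x
x = (-1062.3 − (-987.5)) / (1) = -74.8 kJ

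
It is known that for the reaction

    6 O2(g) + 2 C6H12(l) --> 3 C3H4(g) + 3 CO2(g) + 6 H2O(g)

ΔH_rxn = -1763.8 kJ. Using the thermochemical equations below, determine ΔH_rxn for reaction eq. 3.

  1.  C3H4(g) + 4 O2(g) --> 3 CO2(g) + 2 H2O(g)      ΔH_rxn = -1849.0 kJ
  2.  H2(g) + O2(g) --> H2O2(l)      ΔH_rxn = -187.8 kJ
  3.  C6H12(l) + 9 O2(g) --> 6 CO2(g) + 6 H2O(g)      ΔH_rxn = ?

ΔH_rxn = -3655.4 kJ

eq. 1 reversed and × 3: (-3)·(-1849.0) = +5547.0 kJ
eq. 2: not needed.
eq. 3 × 2: contributes 2·x
-1763.8 = (+5547.0) + 2·x
x = (-1763.8 − (+5547.0)) / (2) = -3655.4 kJ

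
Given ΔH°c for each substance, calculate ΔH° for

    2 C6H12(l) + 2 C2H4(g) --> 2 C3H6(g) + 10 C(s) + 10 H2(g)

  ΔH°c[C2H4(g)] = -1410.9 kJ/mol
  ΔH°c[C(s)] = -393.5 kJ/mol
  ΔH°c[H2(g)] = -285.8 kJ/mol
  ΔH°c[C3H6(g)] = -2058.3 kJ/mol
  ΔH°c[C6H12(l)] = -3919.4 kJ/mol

ΔH° = 249.0 kJ/mol

Using ΔH = Σ nΔHc°(reactants) − Σ nΔHc°(products):
= [2·(-3919.4) + 2·(-1410.9)] − [2·(-2058.3) + 10·(-393.5) + 10·(-285.8)]
= 249.0 kJ/mol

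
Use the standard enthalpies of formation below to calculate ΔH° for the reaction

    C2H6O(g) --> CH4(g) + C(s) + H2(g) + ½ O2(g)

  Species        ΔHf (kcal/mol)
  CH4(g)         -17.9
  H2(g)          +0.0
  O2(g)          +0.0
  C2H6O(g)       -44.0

ΔH° = 26.1 kcal/mol

Products: 1·(-17.9) + 1·(+0.0) + 1·(+0.0) + 1/2·(+0.0) = -17.9
Reactants: 1·(-44.0) = -44.0
ΔH° = (-17.9) − (-44.0) = 26.1 kcal/mol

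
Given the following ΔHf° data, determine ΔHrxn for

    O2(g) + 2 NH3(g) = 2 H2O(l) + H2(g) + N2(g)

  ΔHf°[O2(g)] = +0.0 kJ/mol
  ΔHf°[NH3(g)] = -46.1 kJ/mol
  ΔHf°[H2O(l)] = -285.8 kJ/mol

ΔHrxn = -479.4 kJ/mol

Products: 2·(-285.8) + 1·(+0.0) + 1·(+0.0) = -571.6
Reactants: 1·(+0.0) + 2·(-46.1) = -92.2
ΔHrxn = (-571.6) − (-92.2) = -479.4 kJ/mol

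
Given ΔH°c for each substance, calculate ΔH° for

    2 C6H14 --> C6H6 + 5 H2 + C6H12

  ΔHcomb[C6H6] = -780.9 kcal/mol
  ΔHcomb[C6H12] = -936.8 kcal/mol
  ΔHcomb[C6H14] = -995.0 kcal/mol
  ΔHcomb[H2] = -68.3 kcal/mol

Using ΔH = Σ nΔHc°(reactants) − Σ nΔHc°(products):
= [2·(-995.0)] − [1·(-780.9) + 5·(-68.3) + 1·(-936.8)]
= 69.2 kcal/mol

ΔH° = 69.2 kcal/mol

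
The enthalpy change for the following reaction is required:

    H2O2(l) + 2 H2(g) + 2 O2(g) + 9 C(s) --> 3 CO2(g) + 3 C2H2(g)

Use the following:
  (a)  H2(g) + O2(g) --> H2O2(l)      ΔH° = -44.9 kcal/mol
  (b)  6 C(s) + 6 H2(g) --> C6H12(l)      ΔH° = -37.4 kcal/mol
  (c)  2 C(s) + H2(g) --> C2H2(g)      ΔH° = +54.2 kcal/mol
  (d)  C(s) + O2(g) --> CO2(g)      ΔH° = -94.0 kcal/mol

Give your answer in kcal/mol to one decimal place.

(a) reversed (H2O2(l) must end up as a reactant): +44.9 kcal/mol
(b): not needed (C6H12(l) appears nowhere else).
(c) × 3 (scale by 3 for the 3 C2H2(g)): (3)·(+54.2) = +162.6 kcal/mol
(d) × 3 (×3 to match 3 CO2(g) in the target): (3)·(-94.0) = -282.0 kcal/mol
By Hess's law, ΔH° = (+44.9) + (+162.6) + (-282.0) = -74.5 kcal/mol

ΔH° = -74.5 kcal/mol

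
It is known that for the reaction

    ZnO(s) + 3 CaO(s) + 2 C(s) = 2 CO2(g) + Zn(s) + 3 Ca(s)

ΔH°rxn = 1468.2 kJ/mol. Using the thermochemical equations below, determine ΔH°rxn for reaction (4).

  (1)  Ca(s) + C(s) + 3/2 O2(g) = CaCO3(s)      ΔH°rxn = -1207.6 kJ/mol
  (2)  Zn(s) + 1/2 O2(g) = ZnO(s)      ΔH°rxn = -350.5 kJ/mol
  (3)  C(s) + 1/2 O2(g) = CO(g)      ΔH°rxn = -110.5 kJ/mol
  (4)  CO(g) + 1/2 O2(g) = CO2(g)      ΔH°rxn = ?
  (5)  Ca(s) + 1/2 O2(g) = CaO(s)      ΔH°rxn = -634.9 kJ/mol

(1): not needed.
(2) reversed: +350.5 kJ/mol
(3) × 2: (2)·(-110.5) = -221.0 kJ/mol
(4) × 2: contributes 2·x
(5) reversed and × 3: (-3)·(-634.9) = +1904.7 kJ/mol
+1468.2 = (+350.5) + (-221.0) + (+1904.7) + 2·x
x = (+1468.2 − (+2034.2)) / (2) = -283.0 kJ/mol

ΔH°rxn = -283.0 kJ/mol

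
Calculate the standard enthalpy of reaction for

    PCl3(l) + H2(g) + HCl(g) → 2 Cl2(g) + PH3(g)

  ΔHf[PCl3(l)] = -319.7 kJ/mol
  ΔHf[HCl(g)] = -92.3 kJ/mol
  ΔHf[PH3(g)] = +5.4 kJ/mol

Products: 2·(+0.0) + 1·(+5.4) = +5.4
Reactants: 1·(-319.7) + 1·(+0.0) + 1·(-92.3) = -412.0
ΔH_rxn = (+5.4) − (-412.0) = 417.4 kJ/mol

ΔH_rxn = 417.4 kJ/mol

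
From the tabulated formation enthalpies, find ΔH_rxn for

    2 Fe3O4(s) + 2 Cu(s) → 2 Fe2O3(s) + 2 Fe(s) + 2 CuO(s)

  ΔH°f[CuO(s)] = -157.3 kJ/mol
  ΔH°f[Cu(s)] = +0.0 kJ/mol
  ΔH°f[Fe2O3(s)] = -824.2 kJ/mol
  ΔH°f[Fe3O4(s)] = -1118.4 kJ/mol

ΔH_rxn = 273.8 kJ/mol

ΔH°rxn = Σ nΔHf°(products) − Σ nΔHf°(reactants).
Products: 2·(-824.2) + 2·(+0.0) + 2·(-157.3) = -1963.0
Reactants: 2·(-1118.4) + 2·(+0.0) = -2236.8
ΔH_rxn = (-1963.0) − (-2236.8) = 273.8 kJ/mol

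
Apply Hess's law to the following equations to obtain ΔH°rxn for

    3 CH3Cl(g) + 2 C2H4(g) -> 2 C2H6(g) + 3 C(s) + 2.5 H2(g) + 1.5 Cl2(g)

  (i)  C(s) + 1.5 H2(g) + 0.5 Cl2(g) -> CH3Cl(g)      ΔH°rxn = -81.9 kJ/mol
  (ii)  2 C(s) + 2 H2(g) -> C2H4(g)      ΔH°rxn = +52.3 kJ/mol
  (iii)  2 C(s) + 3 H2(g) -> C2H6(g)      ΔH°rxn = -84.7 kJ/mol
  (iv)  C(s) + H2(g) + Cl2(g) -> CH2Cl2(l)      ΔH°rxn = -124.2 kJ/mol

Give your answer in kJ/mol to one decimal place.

(i) reversed and × 3: (-3)·(-81.9) = +245.7 kJ/mol
(ii) reversed and × 2: (-2)·(+52.3) = -104.6 kJ/mol
(iii) × 2: (2)·(-84.7) = -169.4 kJ/mol
(iv): not needed.
Combining the equations, ΔH°rxn = (-3)·(-81.9) + (-2)·(+52.3) + (2)·(-84.7) = -28.3 kJ/mol

ΔH°rxn = -28.3 kJ/mol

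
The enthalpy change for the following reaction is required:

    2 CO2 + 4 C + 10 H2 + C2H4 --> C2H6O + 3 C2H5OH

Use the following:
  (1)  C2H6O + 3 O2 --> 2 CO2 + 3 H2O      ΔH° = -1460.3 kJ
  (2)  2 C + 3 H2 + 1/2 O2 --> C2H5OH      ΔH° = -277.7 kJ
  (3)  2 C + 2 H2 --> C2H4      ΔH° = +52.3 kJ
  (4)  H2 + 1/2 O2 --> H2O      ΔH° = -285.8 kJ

ΔH° = -282.5 kJ

(1) reversed (reverse to put C2H6O on the product side): +1460.3 kJ
(2) × 3 (×3 to match 3 C2H5OH in the target): (3)·(-277.7) = -833.1 kJ
(3) reversed (reverse to put C2H4 on the reactant side): -52.3 kJ
(4) × 3: (3)·(-285.8) = -857.4 kJ
ΔH° = (-1)·(-1460.3) + (3)·(-277.7) + (-1)·(+52.3) + (3)·(-285.8) = -282.5 kJ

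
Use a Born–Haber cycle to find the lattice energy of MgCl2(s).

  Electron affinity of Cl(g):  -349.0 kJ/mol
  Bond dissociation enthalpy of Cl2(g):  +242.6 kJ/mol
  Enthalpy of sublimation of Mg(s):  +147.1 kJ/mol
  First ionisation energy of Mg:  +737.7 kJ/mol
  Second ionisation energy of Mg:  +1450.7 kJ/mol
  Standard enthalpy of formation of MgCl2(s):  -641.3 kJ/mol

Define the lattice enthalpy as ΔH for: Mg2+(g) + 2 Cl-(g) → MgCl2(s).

U = -2521.4 kJ/mol

ΔHf° = 1·ΔHsub + 1·(ΣIE) + 1·D(Cl2) + 2·EA + U
-641.3 = 1·(+147.1) + 1·(+2188.4) + 1·(+242.6) + 2·(-349.0) + U
U = -641.3 − (+1880.1) = -2521.4 kJ/mol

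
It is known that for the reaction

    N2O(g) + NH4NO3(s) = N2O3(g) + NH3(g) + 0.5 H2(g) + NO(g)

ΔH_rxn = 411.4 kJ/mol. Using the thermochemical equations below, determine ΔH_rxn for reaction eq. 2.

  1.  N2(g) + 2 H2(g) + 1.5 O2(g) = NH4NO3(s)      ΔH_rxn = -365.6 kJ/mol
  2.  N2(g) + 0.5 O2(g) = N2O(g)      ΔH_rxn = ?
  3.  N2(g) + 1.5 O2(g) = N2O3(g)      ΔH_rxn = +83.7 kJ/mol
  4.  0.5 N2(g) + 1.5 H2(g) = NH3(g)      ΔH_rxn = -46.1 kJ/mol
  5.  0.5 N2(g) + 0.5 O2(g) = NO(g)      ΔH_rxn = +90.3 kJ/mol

eq. 1 reversed: +365.6 kJ/mol
eq. 2 reversed: contributes −x
eq. 3 as written: +83.7 kJ/mol
eq. 4 as written: -46.1 kJ/mol
eq. 5 as written: +90.3 kJ/mol
+411.4 = (+365.6) + (+83.7) + (-46.1) + (+90.3) − x
x = (+411.4 − (+493.5)) / (-1) = 82.1 kJ/mol

ΔH_rxn = 82.1 kJ/mol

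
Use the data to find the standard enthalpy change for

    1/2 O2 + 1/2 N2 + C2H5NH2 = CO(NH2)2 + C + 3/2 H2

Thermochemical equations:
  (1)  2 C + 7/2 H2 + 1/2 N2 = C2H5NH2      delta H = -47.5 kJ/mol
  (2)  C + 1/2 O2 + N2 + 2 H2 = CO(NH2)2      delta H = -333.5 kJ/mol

(1) reversed (reverse to put C2H5NH2 on the reactant side): +47.5 kJ/mol
(2) as written (CO(NH2)2 already on the product side): -333.5 kJ/mol
delta H = (-1)·(-47.5) + (1)·(-333.5) = -286.0 kJ/mol

delta H = -286.0 kJ/mol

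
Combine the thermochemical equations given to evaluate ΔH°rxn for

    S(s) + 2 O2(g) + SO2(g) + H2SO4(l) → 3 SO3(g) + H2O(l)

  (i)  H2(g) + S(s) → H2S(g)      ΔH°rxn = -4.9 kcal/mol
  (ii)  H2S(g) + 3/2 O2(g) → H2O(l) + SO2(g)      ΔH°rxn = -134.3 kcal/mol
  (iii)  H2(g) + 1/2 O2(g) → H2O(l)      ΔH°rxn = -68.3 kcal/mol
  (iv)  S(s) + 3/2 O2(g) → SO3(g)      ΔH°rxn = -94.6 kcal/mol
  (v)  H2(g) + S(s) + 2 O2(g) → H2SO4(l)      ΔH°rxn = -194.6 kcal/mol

ΔH°rxn = -86.6 kcal/mol

(i) reversed: +4.9 kcal/mol
(ii) reversed: +134.3 kcal/mol
(iii) × 2: (2)·(-68.3) = -136.6 kcal/mol
(iv) × 3: (3)·(-94.6) = -283.8 kcal/mol
(v) reversed: +194.6 kcal/mol
Since enthalpy is a state function, ΔH°rxn = (+4.9) + (+134.3) + (-136.6) + (-283.8) + (+194.6) = -86.6 kcal/mol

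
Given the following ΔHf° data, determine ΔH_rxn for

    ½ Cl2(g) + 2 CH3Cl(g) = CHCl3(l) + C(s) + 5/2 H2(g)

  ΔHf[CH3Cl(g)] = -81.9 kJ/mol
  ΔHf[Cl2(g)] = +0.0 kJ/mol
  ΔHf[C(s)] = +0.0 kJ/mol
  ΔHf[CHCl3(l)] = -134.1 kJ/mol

ΔH_rxn = 29.7 kJ/mol

ΔH°rxn = Σ nΔHf°(products) − Σ nΔHf°(reactants).
Products: 1·(-134.1) + 1·(+0.0) + 5/2·(+0.0) = -134.1
Reactants: 1/2·(+0.0) + 2·(-81.9) = -163.8
ΔH_rxn = (-134.1) − (-163.8) = 29.7 kJ/mol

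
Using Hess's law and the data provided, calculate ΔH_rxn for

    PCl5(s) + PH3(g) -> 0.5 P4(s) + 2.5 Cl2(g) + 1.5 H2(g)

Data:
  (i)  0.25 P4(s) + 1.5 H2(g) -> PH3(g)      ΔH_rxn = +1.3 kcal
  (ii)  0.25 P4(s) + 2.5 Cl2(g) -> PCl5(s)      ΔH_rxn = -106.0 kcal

ΔH_rxn = 104.7 kcal

(i) reversed (PH3(g) must end up as a reactant): -1.3 kcal
(ii) reversed (reverse to put PCl5(s) on the reactant side): +106.0 kcal
ΔH_rxn = (-1)·(+1.3) + (-1)·(-106.0) = 104.7 kcal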